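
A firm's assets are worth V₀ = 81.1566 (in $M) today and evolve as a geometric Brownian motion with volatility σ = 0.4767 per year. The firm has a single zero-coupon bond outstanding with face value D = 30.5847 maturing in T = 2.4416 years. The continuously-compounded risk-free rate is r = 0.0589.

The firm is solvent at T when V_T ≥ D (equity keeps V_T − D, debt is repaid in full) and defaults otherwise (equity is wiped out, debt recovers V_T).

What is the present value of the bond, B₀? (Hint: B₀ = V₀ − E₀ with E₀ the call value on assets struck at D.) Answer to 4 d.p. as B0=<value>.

B0=25.5323

d₁ = [ln(V₀/D) + (r + σ²/2)T] / (σ√T)
   = [ln(81.1566/30.5847) + (0.0589 + 0.5·0.4767²)·2.4416] / (0.4767·√2.4416)
   = [0.975881 + 0.421228] / 0.744873 = 1.875633
d₂ = d₁ − σ√T = 1.875633 − 0.744873 = 1.130760
N(d₁) = 0.969647,  N(d₂) = 0.870922,  e^(−rT) = 0.866052
E₀ = V₀·N(d₁) − D·e^(−rT)·N(d₂)
   = 81.1566·0.969647 − 30.5847·0.866052·0.870922 = 55.624337
B₀ = V₀ − E₀ = 81.1566 − 55.624337 = 25.532263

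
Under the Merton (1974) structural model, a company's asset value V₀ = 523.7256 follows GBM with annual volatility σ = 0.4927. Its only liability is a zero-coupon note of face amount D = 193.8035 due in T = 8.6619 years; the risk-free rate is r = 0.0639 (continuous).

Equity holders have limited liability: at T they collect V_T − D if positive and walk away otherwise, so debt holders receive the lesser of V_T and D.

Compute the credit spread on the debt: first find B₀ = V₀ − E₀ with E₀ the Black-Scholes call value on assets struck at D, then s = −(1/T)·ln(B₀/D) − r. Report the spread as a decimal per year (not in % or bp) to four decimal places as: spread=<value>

d₁ = [ln(V₀/D) + (r + σ²/2)T] / (σ√T)
   = [ln(523.7256/193.8035) + (0.0639 + 0.5·0.4927²)·8.6619] / (0.4927·√8.6619)
   = [0.994123 + 1.604848] / 1.450071 = 1.792306
d₂ = d₁ − σ√T = 1.792306 − 1.450071 = 0.342236
N(d₁) = 0.963458,  N(d₂) = 0.633913,  e^(−rT) = 0.574937
E₀ = V₀·N(d₁) − D·e^(−rT)·N(d₂)
   = 523.7256·0.963458 − 193.8035·0.574937·0.633913 = 433.954026
B₀ = V₀ − E₀ = 523.7256 − 433.954026 = 89.771574
spread = −(1/T)·ln(B₀/D) − r = −(1/8.6619)·ln(89.771574/193.8035) − 0.0639 = 0.02494614

spread=0.0249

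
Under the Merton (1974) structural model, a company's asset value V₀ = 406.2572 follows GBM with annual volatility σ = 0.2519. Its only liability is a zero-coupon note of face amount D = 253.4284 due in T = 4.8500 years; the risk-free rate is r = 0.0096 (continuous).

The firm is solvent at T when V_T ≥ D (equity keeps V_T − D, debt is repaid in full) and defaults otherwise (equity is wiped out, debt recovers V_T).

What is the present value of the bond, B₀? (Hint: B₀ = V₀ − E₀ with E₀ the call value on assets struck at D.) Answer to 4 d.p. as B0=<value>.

B0=225.8994

d₁ = [ln(V₀/D) + (r + σ²/2)T] / (σ√T)
   = [ln(406.2572/253.4284) + (0.0096 + 0.5·0.2519²)·4.8500] / (0.2519·√4.8500)
   = [0.471905 + 0.200435] / 0.554752 = 1.211965
d₂ = d₁ − σ√T = 1.211965 − 0.554752 = 0.657213
N(d₁) = 0.887237,  N(d₂) = 0.744478,  e^(−rT) = 0.954507
E₀ = V₀·N(d₁) − D·e^(−rT)·N(d₂)
   = 406.2572·0.887237 − 253.4284·0.954507·0.744478 = 180.357803
B₀ = V₀ − E₀ = 406.2572 − 180.357803 = 225.899397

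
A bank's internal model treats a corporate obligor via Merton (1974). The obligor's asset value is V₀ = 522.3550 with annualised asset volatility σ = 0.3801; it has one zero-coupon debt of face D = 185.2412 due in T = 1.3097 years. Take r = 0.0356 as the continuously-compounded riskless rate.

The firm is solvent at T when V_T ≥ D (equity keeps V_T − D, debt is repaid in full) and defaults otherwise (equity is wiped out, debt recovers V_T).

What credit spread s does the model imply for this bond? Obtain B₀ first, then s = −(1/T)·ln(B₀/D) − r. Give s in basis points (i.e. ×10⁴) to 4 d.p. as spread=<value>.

spread=11.5654

d₁ = [ln(V₀/D) + (r + σ²/2)T] / (σ√T)
   = [ln(522.3550/185.2412) + (0.0356 + 0.5·0.3801²)·1.3097] / (0.3801·√1.3097)
   = [1.036689 + 0.141235] / 0.434995 = 2.707906
d₂ = d₁ − σ√T = 2.707906 − 0.434995 = 2.272911
N(d₁) = 0.996615,  N(d₂) = 0.988484,  e^(−rT) = 0.954445
E₀ = V₀·N(d₁) − D·e^(−rT)·N(d₂)
   = 522.3550·0.996615 − 185.2412·0.954445·0.988484 = 345.820077
B₀ = V₀ − E₀ = 522.3550 − 345.820077 = 176.534923
spread = −(1/T)·ln(B₀/D) − r = −(1/1.3097)·ln(176.534923/185.2412) − 0.0356 = 0.00115654
in basis points: 0.00115654 × 10⁴ = 11.5654 bp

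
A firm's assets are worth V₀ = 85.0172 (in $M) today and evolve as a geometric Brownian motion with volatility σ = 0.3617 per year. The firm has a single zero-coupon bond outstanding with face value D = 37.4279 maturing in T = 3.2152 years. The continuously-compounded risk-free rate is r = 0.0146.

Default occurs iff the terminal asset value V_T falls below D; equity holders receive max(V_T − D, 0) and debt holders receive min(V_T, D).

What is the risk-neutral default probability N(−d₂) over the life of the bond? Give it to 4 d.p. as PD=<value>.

PD=0.1555

d₁ = [ln(V₀/D) + (r + σ²/2)T] / (σ√T)
   = [ln(85.0172/37.4279) + (0.0146 + 0.5·0.3617²)·3.2152] / (0.3617·√3.2152)
   = [0.820437 + 0.257259] / 0.648564 = 1.661667
d₂ = d₁ − σ√T = 1.661667 − 0.648564 = 1.013103
risk-neutral PD = N(−d₂) = N(-1.013103) = 0.155505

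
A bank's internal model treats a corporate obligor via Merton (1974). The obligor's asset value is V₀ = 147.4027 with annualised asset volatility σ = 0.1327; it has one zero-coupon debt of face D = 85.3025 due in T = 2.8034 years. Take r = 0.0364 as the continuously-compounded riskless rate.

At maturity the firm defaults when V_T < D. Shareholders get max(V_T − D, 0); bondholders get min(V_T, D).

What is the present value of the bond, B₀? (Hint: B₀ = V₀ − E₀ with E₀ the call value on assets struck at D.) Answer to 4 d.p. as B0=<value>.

d₁ = [ln(V₀/D) + (r + σ²/2)T] / (σ√T)
   = [ln(147.4027/85.3025) + (0.0364 + 0.5·0.1327²)·2.8034] / (0.1327·√2.8034)
   = [0.546965 + 0.126727] / 0.222184 = 3.032127
d₂ = d₁ − σ√T = 3.032127 − 0.222184 = 2.809943
N(d₁) = 0.998786,  N(d₂) = 0.997522,  e^(−rT) = 0.902990
E₀ = V₀·N(d₁) − D·e^(−rT)·N(d₂)
   = 147.4027·0.998786 − 85.3025·0.902990·0.997522 = 70.387255
B₀ = V₀ − E₀ = 147.4027 − 70.387255 = 77.015445

B0=77.0154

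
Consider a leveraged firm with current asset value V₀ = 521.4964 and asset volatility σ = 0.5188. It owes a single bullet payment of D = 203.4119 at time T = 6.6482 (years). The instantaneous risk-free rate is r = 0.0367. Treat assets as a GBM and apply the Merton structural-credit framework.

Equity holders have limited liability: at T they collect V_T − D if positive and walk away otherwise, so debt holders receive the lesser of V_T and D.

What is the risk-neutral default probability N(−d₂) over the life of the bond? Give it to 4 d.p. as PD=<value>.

d₁ = [ln(V₀/D) + (r + σ²/2)T] / (σ√T)
   = [ln(521.4964/203.4119) + (0.0367 + 0.5·0.5188²)·6.6482] / (0.5188·√6.6482)
   = [0.941469 + 1.138682] / 1.337679 = 1.555045
d₂ = d₁ − σ√T = 1.555045 − 1.337679 = 0.217366
risk-neutral PD = N(−d₂) = N(-0.217366) = 0.413962

PD=0.4140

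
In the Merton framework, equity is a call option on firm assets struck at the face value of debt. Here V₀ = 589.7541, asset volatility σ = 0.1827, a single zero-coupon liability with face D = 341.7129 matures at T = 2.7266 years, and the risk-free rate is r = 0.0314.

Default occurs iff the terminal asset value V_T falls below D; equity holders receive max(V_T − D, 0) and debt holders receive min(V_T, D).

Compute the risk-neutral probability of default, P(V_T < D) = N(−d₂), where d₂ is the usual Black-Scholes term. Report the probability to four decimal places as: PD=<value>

PD=0.0261

d₁ = [ln(V₀/D) + (r + σ²/2)T] / (σ√T)
   = [ln(589.7541/341.7129) + (0.0314 + 0.5·0.1827²)·2.7266] / (0.1827·√2.7266)
   = [0.545735 + 0.131121] / 0.301682 = 2.243608
d₂ = d₁ − σ√T = 2.243608 − 0.301682 = 1.941926
risk-neutral PD = N(−d₂) = N(-1.941926) = 0.026073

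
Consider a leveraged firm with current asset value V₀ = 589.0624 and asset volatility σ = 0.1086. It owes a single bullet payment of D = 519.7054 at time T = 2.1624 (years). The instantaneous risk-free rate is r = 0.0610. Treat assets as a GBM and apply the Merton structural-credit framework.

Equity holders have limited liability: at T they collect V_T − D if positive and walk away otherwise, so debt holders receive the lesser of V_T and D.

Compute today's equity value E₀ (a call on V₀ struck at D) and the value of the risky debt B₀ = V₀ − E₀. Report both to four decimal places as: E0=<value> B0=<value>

d₁ = [ln(V₀/D) + (r + σ²/2)T] / (σ√T)
   = [ln(589.0624/519.7054) + (0.0610 + 0.5·0.1086²)·2.1624] / (0.1086·√2.1624)
   = [0.125270 + 0.144658] / 0.159697 = 1.690247
d₂ = d₁ − σ√T = 1.690247 − 0.159697 = 1.530550
N(d₁) = 0.954510,  N(d₂) = 0.937060,  e^(−rT) = 0.876423
E₀ = V₀·N(d₁) − D·e^(−rT)·N(d₂)
   = 589.0624·0.954510 − 519.7054·0.876423·0.937060 = 135.452157
B₀ = V₀ − E₀ = 589.0624 − 135.452157 = 453.610243

E0=135.4522 B0=453.6102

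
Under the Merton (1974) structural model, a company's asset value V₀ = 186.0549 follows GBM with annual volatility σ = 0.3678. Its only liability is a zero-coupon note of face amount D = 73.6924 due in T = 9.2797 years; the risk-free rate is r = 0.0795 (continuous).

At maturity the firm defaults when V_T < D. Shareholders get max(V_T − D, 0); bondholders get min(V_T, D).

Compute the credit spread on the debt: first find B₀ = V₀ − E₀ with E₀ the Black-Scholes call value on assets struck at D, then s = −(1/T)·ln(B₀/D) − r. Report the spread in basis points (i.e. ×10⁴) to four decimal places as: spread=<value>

spread=77.9014

d₁ = [ln(V₀/D) + (r + σ²/2)T] / (σ√T)
   = [ln(186.0549/73.6924) + (0.0795 + 0.5·0.3678²)·9.2797] / (0.3678·√9.2797)
   = [0.926142 + 1.365400] / 1.120414 = 2.045263
d₂ = d₁ − σ√T = 2.045263 − 1.120414 = 0.924849
N(d₁) = 0.979586,  N(d₂) = 0.822478,  e^(−rT) = 0.478195
E₀ = V₀·N(d₁) − D·e^(−rT)·N(d₂)
   = 186.0549·0.979586 − 73.6924·0.478195·0.822478 = 153.273105
B₀ = V₀ − E₀ = 186.0549 − 153.273105 = 32.781795
spread = −(1/T)·ln(B₀/D) − r = −(1/9.2797)·ln(32.781795/73.6924) − 0.0795 = 0.00779014
in basis points: 0.00779014 × 10⁴ = 77.9014 bp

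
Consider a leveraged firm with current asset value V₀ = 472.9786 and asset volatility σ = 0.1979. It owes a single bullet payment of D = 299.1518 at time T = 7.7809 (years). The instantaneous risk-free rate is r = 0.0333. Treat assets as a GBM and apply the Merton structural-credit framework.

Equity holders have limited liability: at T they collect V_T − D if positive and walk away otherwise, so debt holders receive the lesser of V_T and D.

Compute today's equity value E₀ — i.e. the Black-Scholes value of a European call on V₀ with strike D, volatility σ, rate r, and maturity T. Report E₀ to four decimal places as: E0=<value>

E0=250.2133

d₁ = [ln(V₀/D) + (r + σ²/2)T] / (σ√T)
   = [ln(472.9786/299.1518) + (0.0333 + 0.5·0.1979²)·7.7809] / (0.1979·√7.7809)
   = [0.458099 + 0.411471] / 0.552027 = 1.575230
d₂ = d₁ − σ√T = 1.575230 − 0.552027 = 1.023202
N(d₁) = 0.942398,  N(d₂) = 0.846894,  e^(−rT) = 0.771743
E₀ = V₀·N(d₁) − D·e^(−rT)·N(d₂)
   = 472.9786·0.942398 − 299.1518·0.771743·0.846894 = 250.213321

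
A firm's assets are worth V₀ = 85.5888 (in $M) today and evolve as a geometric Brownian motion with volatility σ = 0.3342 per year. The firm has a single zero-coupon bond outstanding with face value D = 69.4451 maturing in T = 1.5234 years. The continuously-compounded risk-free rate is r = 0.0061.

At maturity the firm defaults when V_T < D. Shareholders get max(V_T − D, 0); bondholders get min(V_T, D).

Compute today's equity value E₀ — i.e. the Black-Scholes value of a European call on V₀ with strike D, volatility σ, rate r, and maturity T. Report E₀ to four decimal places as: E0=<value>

d₁ = [ln(V₀/D) + (r + σ²/2)T] / (σ√T)
   = [ln(85.5888/69.4451) + (0.0061 + 0.5·0.3342²)·1.5234] / (0.3342·√1.5234)
   = [0.209018 + 0.094367] / 0.412490 = 0.735496
d₂ = d₁ − σ√T = 0.735496 − 0.412490 = 0.323006
N(d₁) = 0.768981,  N(d₂) = 0.626655,  e^(−rT) = 0.990750
E₀ = V₀·N(d₁) − D·e^(−rT)·N(d₂)
   = 85.5888·0.768981 − 69.4451·0.990750·0.626655 = 22.700618

E0=22.7006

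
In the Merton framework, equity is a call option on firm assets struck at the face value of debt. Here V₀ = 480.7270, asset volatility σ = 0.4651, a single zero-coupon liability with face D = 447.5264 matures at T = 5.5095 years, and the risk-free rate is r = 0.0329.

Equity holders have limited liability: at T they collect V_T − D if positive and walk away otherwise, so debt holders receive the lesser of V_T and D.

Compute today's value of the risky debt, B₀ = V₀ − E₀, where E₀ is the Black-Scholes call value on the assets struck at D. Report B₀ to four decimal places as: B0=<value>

B0=245.6355

d₁ = [ln(V₀/D) + (r + σ²/2)T] / (σ√T)
   = [ln(480.7270/447.5264) + (0.0329 + 0.5·0.4651²)·5.5095] / (0.4651·√5.5095)
   = [0.071564 + 0.777165] / 1.091698 = 0.777439
d₂ = d₁ − σ√T = 0.777439 − 1.091698 = -0.314259
N(d₁) = 0.781550,  N(d₂) = 0.376662,  e^(−rT) = 0.834216
E₀ = V₀·N(d₁) − D·e^(−rT)·N(d₂)
   = 480.7270·0.781550 − 447.5264·0.834216·0.376662 = 235.091477
B₀ = V₀ − E₀ = 480.7270 − 235.091477 = 245.635523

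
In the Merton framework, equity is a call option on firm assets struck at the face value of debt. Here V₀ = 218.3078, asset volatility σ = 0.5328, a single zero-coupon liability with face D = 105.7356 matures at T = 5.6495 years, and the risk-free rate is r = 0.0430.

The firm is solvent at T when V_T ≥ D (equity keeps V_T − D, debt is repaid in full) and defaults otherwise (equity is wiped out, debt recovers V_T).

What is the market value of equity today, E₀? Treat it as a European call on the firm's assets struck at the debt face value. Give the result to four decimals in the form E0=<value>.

d₁ = [ln(V₀/D) + (r + σ²/2)T] / (σ√T)
   = [ln(218.3078/105.7356) + (0.0430 + 0.5·0.5328²)·5.6495] / (0.5328·√5.6495)
   = [0.724964 + 1.044807] / 1.266395 = 1.397487
d₂ = d₁ − σ√T = 1.397487 − 1.266395 = 0.131092
N(d₁) = 0.918866,  N(d₂) = 0.552149,  e^(−rT) = 0.784328
E₀ = V₀·N(d₁) − D·e^(−rT)·N(d₂)
   = 218.3078·0.918866 − 105.7356·0.784328·0.552149 = 154.805269

E0=154.8053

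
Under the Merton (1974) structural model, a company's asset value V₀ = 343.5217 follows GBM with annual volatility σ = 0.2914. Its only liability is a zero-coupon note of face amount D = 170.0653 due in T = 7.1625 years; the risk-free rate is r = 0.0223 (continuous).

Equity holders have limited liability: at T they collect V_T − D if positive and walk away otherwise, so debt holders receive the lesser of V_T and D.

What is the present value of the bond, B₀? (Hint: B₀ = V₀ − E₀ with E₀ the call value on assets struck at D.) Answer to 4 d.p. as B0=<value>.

B0=133.7393

d₁ = [ln(V₀/D) + (r + σ²/2)T] / (σ√T)
   = [ln(343.5217/170.0653) + (0.0223 + 0.5·0.2914²)·7.1625] / (0.2914·√7.1625)
   = [0.703068 + 0.463822] / 0.779869 = 1.496263
d₂ = d₁ − σ√T = 1.496263 − 0.779869 = 0.716394
N(d₁) = 0.932707,  N(d₂) = 0.763126,  e^(−rT) = 0.852379
E₀ = V₀·N(d₁) − D·e^(−rT)·N(d₂)
   = 343.5217·0.932707 − 170.0653·0.852379·0.763126 = 209.782424
B₀ = V₀ − E₀ = 343.5217 − 209.782424 = 133.739276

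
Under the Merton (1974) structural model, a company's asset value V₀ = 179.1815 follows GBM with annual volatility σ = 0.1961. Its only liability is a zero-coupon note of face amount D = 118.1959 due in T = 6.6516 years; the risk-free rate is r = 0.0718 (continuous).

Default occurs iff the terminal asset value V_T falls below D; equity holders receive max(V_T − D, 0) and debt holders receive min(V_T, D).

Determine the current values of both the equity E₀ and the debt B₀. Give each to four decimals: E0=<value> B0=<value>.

d₁ = [ln(V₀/D) + (r + σ²/2)T] / (σ√T)
   = [ln(179.1815/118.1959) + (0.0718 + 0.5·0.1961²)·6.6516] / (0.1961·√6.6516)
   = [0.416056 + 0.605479] / 0.505756 = 2.019820
d₂ = d₁ − σ√T = 2.019820 − 0.505756 = 1.514064
N(d₁) = 0.978299,  N(d₂) = 0.934995,  e^(−rT) = 0.620280
E₀ = V₀·N(d₁) − D·e^(−rT)·N(d₂)
   = 179.1815·0.978299 − 118.1959·0.620280·0.934995 = 106.744358
B₀ = V₀ − E₀ = 179.1815 − 106.744358 = 72.437142

E0=106.7444 B0=72.4371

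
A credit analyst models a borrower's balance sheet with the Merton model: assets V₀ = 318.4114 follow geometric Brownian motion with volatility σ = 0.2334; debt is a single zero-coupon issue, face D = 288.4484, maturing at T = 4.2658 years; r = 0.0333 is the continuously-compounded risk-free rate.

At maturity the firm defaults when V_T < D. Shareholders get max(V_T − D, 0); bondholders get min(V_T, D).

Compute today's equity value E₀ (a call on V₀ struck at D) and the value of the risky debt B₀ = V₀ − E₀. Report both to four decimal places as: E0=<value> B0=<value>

d₁ = [ln(V₀/D) + (r + σ²/2)T] / (σ√T)
   = [ln(318.4114/288.4484) + (0.0333 + 0.5·0.2334²)·4.2658] / (0.2334·√4.2658)
   = [0.098828 + 0.258242] / 0.482060 = 0.740717
d₂ = d₁ − σ√T = 0.740717 − 0.482060 = 0.258657
N(d₁) = 0.770568,  N(d₂) = 0.602050,  e^(−rT) = 0.867577
E₀ = V₀·N(d₁) − D·e^(−rT)·N(d₂)
   = 318.4114·0.770568 − 288.4484·0.867577·0.602050 = 94.693742
B₀ = V₀ − E₀ = 318.4114 − 94.693742 = 223.717658

E0=94.6937 B0=223.7177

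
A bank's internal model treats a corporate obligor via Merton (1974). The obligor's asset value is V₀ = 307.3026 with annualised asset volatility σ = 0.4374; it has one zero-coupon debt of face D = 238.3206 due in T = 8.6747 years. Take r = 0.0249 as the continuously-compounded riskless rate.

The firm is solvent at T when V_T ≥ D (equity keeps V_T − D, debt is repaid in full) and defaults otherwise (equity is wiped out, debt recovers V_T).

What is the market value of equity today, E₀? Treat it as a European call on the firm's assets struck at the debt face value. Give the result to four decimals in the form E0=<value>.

E0=184.3207

d₁ = [ln(V₀/D) + (r + σ²/2)T] / (σ√T)
   = [ln(307.3026/238.3206) + (0.0249 + 0.5·0.4374²)·8.6747] / (0.4374·√8.6747)
   = [0.254216 + 1.045816] / 1.288267 = 1.009133
d₂ = d₁ − σ√T = 1.009133 − 1.288267 = -0.279135
N(d₁) = 0.843544,  N(d₂) = 0.390071,  e^(−rT) = 0.805735
E₀ = V₀·N(d₁) − D·e^(−rT)·N(d₂)
   = 307.3026·0.843544 − 238.3206·0.805735·0.390071 = 184.320743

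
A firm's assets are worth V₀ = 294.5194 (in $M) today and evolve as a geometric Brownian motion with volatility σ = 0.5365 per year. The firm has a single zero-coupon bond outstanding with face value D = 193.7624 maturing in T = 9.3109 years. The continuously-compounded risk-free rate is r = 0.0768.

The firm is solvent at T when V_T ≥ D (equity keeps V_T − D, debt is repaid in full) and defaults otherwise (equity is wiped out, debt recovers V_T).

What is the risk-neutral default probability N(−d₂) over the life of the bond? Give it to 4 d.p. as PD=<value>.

d₁ = [ln(V₀/D) + (r + σ²/2)T] / (σ√T)
   = [ln(294.5194/193.7624) + (0.0768 + 0.5·0.5365²)·9.3109] / (0.5365·√9.3109)
   = [0.418712 + 2.055066] / 1.637064 = 1.511107
d₂ = d₁ − σ√T = 1.511107 − 1.637064 = -0.125957
risk-neutral PD = N(−d₂) = N(0.125957) = 0.550117

PD=0.5501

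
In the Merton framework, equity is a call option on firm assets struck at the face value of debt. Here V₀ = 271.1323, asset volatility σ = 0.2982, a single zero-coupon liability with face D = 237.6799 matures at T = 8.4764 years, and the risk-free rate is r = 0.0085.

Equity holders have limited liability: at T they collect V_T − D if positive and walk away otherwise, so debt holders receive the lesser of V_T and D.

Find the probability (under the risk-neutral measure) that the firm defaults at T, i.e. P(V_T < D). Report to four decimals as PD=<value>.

d₁ = [ln(V₀/D) + (r + σ²/2)T] / (σ√T)
   = [ln(271.1323/237.6799) + (0.0085 + 0.5·0.2982²)·8.4764] / (0.2982·√8.4764)
   = [0.131682 + 0.448924] / 0.868187 = 0.668757
d₂ = d₁ − σ√T = 0.668757 − 0.868187 = -0.199430
risk-neutral PD = N(−d₂) = N(0.199430) = 0.579037

PD=0.5790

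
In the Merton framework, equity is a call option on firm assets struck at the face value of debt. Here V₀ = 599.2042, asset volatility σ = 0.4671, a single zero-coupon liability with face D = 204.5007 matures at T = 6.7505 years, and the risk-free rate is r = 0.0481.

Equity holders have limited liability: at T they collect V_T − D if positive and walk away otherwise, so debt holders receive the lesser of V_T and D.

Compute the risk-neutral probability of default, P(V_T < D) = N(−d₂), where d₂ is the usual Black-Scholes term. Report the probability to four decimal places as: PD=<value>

d₁ = [ln(V₀/D) + (r + σ²/2)T] / (σ√T)
   = [ln(599.2042/204.5007) + (0.0481 + 0.5·0.4671²)·6.7505] / (0.4671·√6.7505)
   = [1.075031 + 1.061119] / 1.213606 = 1.760167
d₂ = d₁ − σ√T = 1.760167 − 1.213606 = 0.546561
risk-neutral PD = N(−d₂) = N(-0.546561) = 0.292340

PD=0.2923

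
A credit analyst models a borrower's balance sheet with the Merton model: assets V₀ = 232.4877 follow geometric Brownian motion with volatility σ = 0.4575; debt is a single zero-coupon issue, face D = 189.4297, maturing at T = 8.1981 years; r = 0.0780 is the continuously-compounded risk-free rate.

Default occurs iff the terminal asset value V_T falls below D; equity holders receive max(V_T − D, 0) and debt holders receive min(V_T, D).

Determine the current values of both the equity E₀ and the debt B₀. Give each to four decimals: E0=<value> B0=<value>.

E0=160.4088 B0=72.0789

d₁ = [ln(V₀/D) + (r + σ²/2)T] / (σ√T)
   = [ln(232.4877/189.4297) + (0.0780 + 0.5·0.4575²)·8.1981] / (0.4575·√8.1981)
   = [0.204819 + 1.497409] / 1.309929 = 1.299481
d₂ = d₁ − σ√T = 1.299481 − 1.309929 = -0.010448
N(d₁) = 0.903111,  N(d₂) = 0.495832,  e^(−rT) = 0.527582
E₀ = V₀·N(d₁) − D·e^(−rT)·N(d₂)
   = 232.4877·0.903111 − 189.4297·0.527582·0.495832 = 160.408834
B₀ = V₀ − E₀ = 232.4877 − 160.408834 = 72.078866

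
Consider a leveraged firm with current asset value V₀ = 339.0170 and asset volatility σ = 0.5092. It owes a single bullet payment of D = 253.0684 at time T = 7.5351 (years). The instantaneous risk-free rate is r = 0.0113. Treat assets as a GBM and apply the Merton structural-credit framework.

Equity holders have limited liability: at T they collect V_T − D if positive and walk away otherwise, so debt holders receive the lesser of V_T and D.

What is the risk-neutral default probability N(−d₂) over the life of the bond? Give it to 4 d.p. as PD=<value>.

PD=0.6660

d₁ = [ln(V₀/D) + (r + σ²/2)T] / (σ√T)
   = [ln(339.0170/253.0684) + (0.0113 + 0.5·0.5092²)·7.5351] / (0.5092·√7.5351)
   = [0.292390 + 1.062014] / 1.397761 = 0.968982
d₂ = d₁ − σ√T = 0.968982 − 1.397761 = -0.428779
risk-neutral PD = N(−d₂) = N(0.428779) = 0.665958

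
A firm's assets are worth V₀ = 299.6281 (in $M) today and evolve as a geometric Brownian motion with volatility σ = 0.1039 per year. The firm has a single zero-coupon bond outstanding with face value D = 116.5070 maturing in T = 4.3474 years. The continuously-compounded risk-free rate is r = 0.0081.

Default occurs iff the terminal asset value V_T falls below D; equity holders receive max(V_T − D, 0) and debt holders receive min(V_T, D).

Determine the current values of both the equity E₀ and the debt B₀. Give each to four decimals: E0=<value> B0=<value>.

d₁ = [ln(V₀/D) + (r + σ²/2)T] / (σ√T)
   = [ln(299.6281/116.5070) + (0.0081 + 0.5·0.1039²)·4.3474] / (0.1039·√4.3474)
   = [0.944591 + 0.058679] / 0.216636 = 4.631136
d₂ = d₁ − σ√T = 4.631136 − 0.216636 = 4.414500
N(d₁) = 0.999998,  N(d₂) = 0.999995,  e^(−rT) = 0.965399
E₀ = V₀·N(d₁) − D·e^(−rT)·N(d₂)
   = 299.6281·0.999998 − 116.5070·0.965399·0.999995 = 187.152400
B₀ = V₀ − E₀ = 299.6281 − 187.152400 = 112.475700

E0=187.1524 B0=112.4757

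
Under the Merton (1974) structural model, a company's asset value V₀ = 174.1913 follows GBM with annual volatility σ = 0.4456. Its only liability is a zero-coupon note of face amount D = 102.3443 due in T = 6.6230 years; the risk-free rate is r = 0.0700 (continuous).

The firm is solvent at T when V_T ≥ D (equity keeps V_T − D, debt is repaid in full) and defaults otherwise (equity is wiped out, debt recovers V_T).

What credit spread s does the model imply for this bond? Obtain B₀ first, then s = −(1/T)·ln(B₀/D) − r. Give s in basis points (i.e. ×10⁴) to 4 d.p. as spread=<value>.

spread=303.1589

d₁ = [ln(V₀/D) + (r + σ²/2)T] / (σ√T)
   = [ln(174.1913/102.3443) + (0.0700 + 0.5·0.4456²)·6.6230] / (0.4456·√6.6230)
   = [0.531812 + 1.121139] / 1.146760 = 1.441409
d₂ = d₁ − σ√T = 1.441409 − 1.146760 = 0.294649
N(d₁) = 0.925265,  N(d₂) = 0.615869,  e^(−rT) = 0.629009
E₀ = V₀·N(d₁) − D·e^(−rT)·N(d₂)
   = 174.1913·0.925265 − 102.3443·0.629009·0.615869 = 121.526333
B₀ = V₀ − E₀ = 174.1913 − 121.526333 = 52.664967
spread = −(1/T)·ln(B₀/D) − r = −(1/6.6230)·ln(52.664967/102.3443) − 0.0700 = 0.03031589
in basis points: 0.03031589 × 10⁴ = 303.1589 bp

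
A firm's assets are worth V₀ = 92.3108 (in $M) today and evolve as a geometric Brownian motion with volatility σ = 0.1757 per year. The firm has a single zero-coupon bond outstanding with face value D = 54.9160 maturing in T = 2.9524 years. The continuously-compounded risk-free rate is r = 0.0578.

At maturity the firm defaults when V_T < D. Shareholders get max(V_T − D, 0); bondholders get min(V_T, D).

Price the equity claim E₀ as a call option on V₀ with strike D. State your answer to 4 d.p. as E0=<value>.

E0=46.0848

d₁ = [ln(V₀/D) + (r + σ²/2)T] / (σ√T)
   = [ln(92.3108/54.9160) + (0.0578 + 0.5·0.1757²)·2.9524] / (0.1757·√2.9524)
   = [0.519356 + 0.216220] / 0.301897 = 2.436510
d₂ = d₁ − σ√T = 2.436510 − 0.301897 = 2.134613
N(d₁) = 0.992585,  N(d₂) = 0.983604,  e^(−rT) = 0.843118
E₀ = V₀·N(d₁) − D·e^(−rT)·N(d₂)
   = 92.3108·0.992585 − 54.9160·0.843118·0.983604 = 46.084836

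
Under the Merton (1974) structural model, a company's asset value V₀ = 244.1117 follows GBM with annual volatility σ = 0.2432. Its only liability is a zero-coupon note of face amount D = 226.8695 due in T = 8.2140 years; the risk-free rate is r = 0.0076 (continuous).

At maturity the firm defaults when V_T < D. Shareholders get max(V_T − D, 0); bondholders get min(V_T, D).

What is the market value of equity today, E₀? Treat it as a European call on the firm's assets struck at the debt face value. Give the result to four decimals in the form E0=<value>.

E0=78.9234

d₁ = [ln(V₀/D) + (r + σ²/2)T] / (σ√T)
   = [ln(244.1117/226.8695) + (0.0076 + 0.5·0.2432²)·8.2140] / (0.2432·√8.2140)
   = [0.073251 + 0.305340] / 0.697013 = 0.543162
d₂ = d₁ − σ√T = 0.543162 − 0.697013 = -0.153851
N(d₁) = 0.706491,  N(d₂) = 0.438864,  e^(−rT) = 0.939482
E₀ = V₀·N(d₁) − D·e^(−rT)·N(d₂)
   = 244.1117·0.706491 − 226.8695·0.939482·0.438864 = 78.923364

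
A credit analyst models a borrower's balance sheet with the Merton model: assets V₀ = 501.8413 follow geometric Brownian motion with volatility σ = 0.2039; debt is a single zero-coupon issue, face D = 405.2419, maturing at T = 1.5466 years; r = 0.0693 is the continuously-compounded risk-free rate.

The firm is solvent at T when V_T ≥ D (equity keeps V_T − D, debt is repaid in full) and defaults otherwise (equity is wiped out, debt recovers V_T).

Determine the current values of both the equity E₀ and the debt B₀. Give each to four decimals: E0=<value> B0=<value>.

E0=143.0615 B0=358.7798

d₁ = [ln(V₀/D) + (r + σ²/2)T] / (σ√T)
   = [ln(501.8413/405.2419) + (0.0693 + 0.5·0.2039²)·1.5466] / (0.2039·√1.5466)
   = [0.213800 + 0.139329] / 0.253575 = 1.392603
d₂ = d₁ − σ√T = 1.392603 − 0.253575 = 1.139029
N(d₁) = 0.918130,  N(d₂) = 0.872654,  e^(−rT) = 0.898365
E₀ = V₀·N(d₁) − D·e^(−rT)·N(d₂)
   = 501.8413·0.918130 − 405.2419·0.898365·0.872654 = 143.061479
B₀ = V₀ − E₀ = 501.8413 − 143.061479 = 358.779821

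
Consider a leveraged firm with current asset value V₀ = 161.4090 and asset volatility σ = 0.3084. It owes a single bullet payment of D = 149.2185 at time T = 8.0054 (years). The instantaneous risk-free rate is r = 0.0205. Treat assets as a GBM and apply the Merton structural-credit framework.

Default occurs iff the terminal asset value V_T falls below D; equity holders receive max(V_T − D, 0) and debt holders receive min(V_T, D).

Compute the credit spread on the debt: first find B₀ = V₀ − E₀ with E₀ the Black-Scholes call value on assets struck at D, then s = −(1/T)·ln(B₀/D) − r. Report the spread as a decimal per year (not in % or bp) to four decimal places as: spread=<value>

d₁ = [ln(V₀/D) + (r + σ²/2)T] / (σ√T)
   = [ln(161.4090/149.2185) + (0.0205 + 0.5·0.3084²)·8.0054] / (0.3084·√8.0054)
   = [0.078530 + 0.544810] / 0.872581 = 0.714363
d₂ = d₁ − σ√T = 0.714363 − 0.872581 = -0.158218
N(d₁) = 0.762499,  N(d₂) = 0.437142,  e^(−rT) = 0.848648
E₀ = V₀·N(d₁) − D·e^(−rT)·N(d₂)
   = 161.4090·0.762499 − 149.2185·0.848648·0.437142 = 67.717053
B₀ = V₀ − E₀ = 161.4090 − 67.717053 = 93.691947
spread = −(1/T)·ln(B₀/D) − r = −(1/8.0054)·ln(93.691947/149.2185) − 0.0205 = 0.03763569

spread=0.0376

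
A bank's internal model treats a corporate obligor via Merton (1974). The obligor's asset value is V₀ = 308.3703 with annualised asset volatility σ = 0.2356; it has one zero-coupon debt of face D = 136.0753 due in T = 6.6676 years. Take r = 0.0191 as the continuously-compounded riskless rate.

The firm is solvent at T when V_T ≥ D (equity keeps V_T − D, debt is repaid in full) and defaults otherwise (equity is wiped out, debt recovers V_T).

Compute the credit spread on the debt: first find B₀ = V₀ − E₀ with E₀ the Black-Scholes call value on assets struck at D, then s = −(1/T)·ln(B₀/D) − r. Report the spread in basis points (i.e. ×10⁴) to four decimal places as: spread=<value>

d₁ = [ln(V₀/D) + (r + σ²/2)T] / (σ√T)
   = [ln(308.3703/136.0753) + (0.0191 + 0.5·0.2356²)·6.6676] / (0.2356·√6.6676)
   = [0.818093 + 0.312402] / 0.608359 = 1.858268
d₂ = d₁ − σ√T = 1.858268 − 0.608359 = 1.249909
N(d₁) = 0.968435,  N(d₂) = 0.894334,  e^(−rT) = 0.880424
E₀ = V₀·N(d₁) − D·e^(−rT)·N(d₂)
   = 308.3703·0.968435 − 136.0753·0.880424·0.894334 = 191.491684
B₀ = V₀ − E₀ = 308.3703 − 191.491684 = 116.878616
spread = −(1/T)·ln(B₀/D) − r = −(1/6.6676)·ln(116.878616/136.0753) − 0.0191 = 0.00370768
in basis points: 0.00370768 × 10⁴ = 37.0768 bp

spread=37.0768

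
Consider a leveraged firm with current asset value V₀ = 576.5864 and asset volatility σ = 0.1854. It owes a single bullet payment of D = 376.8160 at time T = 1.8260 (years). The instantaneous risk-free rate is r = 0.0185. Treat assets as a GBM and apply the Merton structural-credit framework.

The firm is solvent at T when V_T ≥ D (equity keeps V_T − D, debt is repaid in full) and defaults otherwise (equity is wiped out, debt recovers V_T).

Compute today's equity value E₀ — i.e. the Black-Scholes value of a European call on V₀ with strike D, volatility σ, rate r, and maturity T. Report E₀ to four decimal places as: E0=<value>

E0=213.7869

d₁ = [ln(V₀/D) + (r + σ²/2)T] / (σ√T)
   = [ln(576.5864/376.8160) + (0.0185 + 0.5·0.1854²)·1.8260] / (0.1854·√1.8260)
   = [0.425368 + 0.065164] / 0.250530 = 1.957975
d₂ = d₁ − σ√T = 1.957975 − 0.250530 = 1.707445
N(d₁) = 0.974884,  N(d₂) = 0.956130,  e^(−rT) = 0.966783
E₀ = V₀·N(d₁) − D·e^(−rT)·N(d₂)
   = 576.5864·0.974884 − 376.8160·0.966783·0.956130 = 213.786909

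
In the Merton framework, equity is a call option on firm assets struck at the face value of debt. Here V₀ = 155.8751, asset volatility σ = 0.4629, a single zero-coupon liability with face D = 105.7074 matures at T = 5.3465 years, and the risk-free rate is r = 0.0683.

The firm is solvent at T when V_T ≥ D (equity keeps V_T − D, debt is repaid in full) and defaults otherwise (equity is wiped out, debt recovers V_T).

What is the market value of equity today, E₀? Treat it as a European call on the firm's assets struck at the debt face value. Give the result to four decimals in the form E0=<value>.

E0=97.4934

d₁ = [ln(V₀/D) + (r + σ²/2)T] / (σ√T)
   = [ln(155.8751/105.7074) + (0.0683 + 0.5·0.4629²)·5.3465] / (0.4629·√5.3465)
   = [0.388380 + 0.937980] / 1.070341 = 1.239195
d₂ = d₁ − σ√T = 1.239195 − 1.070341 = 0.168854
N(d₁) = 0.892363,  N(d₂) = 0.567044,  e^(−rT) = 0.694081
E₀ = V₀·N(d₁) − D·e^(−rT)·N(d₂)
   = 155.8751·0.892363 − 105.7074·0.694081·0.567044 = 97.493433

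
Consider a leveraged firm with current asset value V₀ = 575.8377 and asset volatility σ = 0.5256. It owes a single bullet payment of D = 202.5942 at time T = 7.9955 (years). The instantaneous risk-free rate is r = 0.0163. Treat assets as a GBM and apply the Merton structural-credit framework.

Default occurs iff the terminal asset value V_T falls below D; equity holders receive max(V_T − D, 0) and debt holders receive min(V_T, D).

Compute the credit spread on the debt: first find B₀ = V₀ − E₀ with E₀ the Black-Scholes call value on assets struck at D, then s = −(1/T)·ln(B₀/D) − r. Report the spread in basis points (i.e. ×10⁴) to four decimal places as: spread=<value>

d₁ = [ln(V₀/D) + (r + σ²/2)T] / (σ√T)
   = [ln(575.8377/202.5942) + (0.0163 + 0.5·0.5256²)·7.9955] / (0.5256·√7.9955)
   = [1.044621 + 1.234727] / 1.486203 = 1.533672
d₂ = d₁ − σ√T = 1.533672 − 1.486203 = 0.047468
N(d₁) = 0.937445,  N(d₂) = 0.518930,  e^(−rT) = 0.877809
E₀ = V₀·N(d₁) − D·e^(−rT)·N(d₂)
   = 575.8377·0.937445 − 202.5942·0.877809·0.518930 = 447.530065
B₀ = V₀ − E₀ = 575.8377 − 447.530065 = 128.307635
spread = −(1/T)·ln(B₀/D) − r = −(1/7.9955)·ln(128.307635/202.5942) − 0.0163 = 0.04082891
in basis points: 0.04082891 × 10⁴ = 408.2891 bp

spread=408.2891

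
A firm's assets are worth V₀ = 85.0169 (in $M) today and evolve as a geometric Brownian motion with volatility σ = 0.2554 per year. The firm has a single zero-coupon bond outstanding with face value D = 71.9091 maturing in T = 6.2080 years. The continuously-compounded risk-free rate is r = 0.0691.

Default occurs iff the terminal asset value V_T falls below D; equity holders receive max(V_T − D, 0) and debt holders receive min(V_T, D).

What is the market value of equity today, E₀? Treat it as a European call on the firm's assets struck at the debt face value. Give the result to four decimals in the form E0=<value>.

d₁ = [ln(V₀/D) + (r + σ²/2)T] / (σ√T)
   = [ln(85.0169/71.9091) + (0.0691 + 0.5·0.2554²)·6.2080] / (0.2554·√6.2080)
   = [0.167447 + 0.631444] / 0.636351 = 1.255426
d₂ = d₁ − σ√T = 1.255426 − 0.636351 = 0.619075
N(d₁) = 0.895338,  N(d₂) = 0.732066,  e^(−rT) = 0.651178
E₀ = V₀·N(d₁) − D·e^(−rT)·N(d₂)
   = 85.0169·0.895338 − 71.9091·0.651178·0.732066 = 41.839402

E0=41.8394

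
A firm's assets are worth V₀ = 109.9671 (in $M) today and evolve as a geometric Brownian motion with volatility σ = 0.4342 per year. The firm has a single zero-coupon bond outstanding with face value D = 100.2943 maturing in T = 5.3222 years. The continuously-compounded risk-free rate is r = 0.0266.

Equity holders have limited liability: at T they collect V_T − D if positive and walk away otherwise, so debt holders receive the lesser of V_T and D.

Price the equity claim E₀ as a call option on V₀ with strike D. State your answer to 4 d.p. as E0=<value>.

d₁ = [ln(V₀/D) + (r + σ²/2)T] / (σ√T)
   = [ln(109.9671/100.2943) + (0.0266 + 0.5·0.4342²)·5.3222] / (0.4342·√5.3222)
   = [0.092072 + 0.643267] / 1.001695 = 0.734095
d₂ = d₁ − σ√T = 0.734095 − 1.001695 = -0.267600
N(d₁) = 0.768555,  N(d₂) = 0.394504,  e^(−rT) = 0.867994
E₀ = V₀·N(d₁) − D·e^(−rT)·N(d₂)
   = 109.9671·0.768555 − 100.2943·0.867994·0.394504 = 50.172259

E0=50.1723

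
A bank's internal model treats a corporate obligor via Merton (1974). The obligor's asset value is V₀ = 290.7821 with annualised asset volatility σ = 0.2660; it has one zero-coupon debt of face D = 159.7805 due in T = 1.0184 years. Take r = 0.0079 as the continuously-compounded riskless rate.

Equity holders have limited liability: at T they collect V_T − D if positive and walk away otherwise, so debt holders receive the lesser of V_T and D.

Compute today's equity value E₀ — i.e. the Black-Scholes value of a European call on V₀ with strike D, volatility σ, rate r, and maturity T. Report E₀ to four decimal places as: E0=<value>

E0=132.5169

d₁ = [ln(V₀/D) + (r + σ²/2)T] / (σ√T)
   = [ln(290.7821/159.7805) + (0.0079 + 0.5·0.2660²)·1.0184] / (0.2660·√1.0184)
   = [0.598773 + 0.044074] / 0.268436 = 2.394788
d₂ = d₁ − σ√T = 2.394788 − 0.268436 = 2.126352
N(d₁) = 0.991685,  N(d₂) = 0.983263,  e^(−rT) = 0.991987
E₀ = V₀·N(d₁) − D·e^(−rT)·N(d₂)
   = 290.7821·0.991685 − 159.7805·0.991987·0.983263 = 132.516899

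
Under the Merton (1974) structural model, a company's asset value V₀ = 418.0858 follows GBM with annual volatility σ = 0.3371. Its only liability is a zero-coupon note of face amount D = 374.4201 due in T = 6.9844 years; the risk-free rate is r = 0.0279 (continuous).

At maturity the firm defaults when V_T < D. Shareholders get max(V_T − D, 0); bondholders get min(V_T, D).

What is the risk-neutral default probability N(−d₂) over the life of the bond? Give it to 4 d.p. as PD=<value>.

d₁ = [ln(V₀/D) + (r + σ²/2)T] / (σ√T)
   = [ln(418.0858/374.4201) + (0.0279 + 0.5·0.3371²)·6.9844] / (0.3371·√6.9844)
   = [0.110308 + 0.591706] / 0.890888 = 0.787993
d₂ = d₁ − σ√T = 0.787993 − 0.890888 = -0.102895
risk-neutral PD = N(−d₂) = N(0.102895) = 0.540977

PD=0.5410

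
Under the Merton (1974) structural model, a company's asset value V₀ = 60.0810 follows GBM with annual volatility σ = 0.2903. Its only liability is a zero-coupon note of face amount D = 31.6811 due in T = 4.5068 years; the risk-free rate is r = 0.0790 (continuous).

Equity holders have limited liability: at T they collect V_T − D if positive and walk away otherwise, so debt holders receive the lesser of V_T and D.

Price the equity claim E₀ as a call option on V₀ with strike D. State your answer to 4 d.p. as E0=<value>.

d₁ = [ln(V₀/D) + (r + σ²/2)T] / (σ√T)
   = [ln(60.0810/31.6811) + (0.0790 + 0.5·0.2903²)·4.5068] / (0.2903·√4.5068)
   = [0.639973 + 0.545940] / 0.616284 = 1.924296
d₂ = d₁ − σ√T = 1.924296 − 0.616284 = 1.308012
N(d₁) = 0.972841,  N(d₂) = 0.904565,  e^(−rT) = 0.700447
E₀ = V₀·N(d₁) − D·e^(−rT)·N(d₂)
   = 60.0810·0.972841 − 31.6811·0.700447·0.904565 = 38.376141

E0=38.3761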